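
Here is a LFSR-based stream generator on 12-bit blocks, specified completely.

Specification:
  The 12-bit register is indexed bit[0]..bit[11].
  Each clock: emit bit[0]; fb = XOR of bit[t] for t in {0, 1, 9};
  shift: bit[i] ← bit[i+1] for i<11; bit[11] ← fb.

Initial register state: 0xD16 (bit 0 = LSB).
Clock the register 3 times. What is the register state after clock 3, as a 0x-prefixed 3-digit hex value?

0x7A2

reg_0 = 0xD16
clock 1: out=0, reg = 0xE8B
clock 2: out=1, reg = 0xF45
clock 3: out=1, reg = 0x7A2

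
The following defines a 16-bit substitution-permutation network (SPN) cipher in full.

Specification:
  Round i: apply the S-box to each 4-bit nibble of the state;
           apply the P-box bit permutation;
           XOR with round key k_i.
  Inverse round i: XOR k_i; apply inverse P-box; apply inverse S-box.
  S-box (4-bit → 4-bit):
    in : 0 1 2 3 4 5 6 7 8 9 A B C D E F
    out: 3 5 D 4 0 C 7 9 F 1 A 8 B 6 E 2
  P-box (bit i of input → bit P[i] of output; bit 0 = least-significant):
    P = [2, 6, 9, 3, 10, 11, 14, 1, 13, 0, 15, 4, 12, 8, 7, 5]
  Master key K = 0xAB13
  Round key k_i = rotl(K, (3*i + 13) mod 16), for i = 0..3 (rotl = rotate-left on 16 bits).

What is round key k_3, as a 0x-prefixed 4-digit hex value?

0xC4EA

K = 0xAB13
k_0 = rotl(K, (3*0+13) mod 16) = rotl(K, 13) = 0x7562
k_1 = rotl(K, (3*1+13) mod 16) = rotl(K, 0) = 0xAB13
k_2 = rotl(K, (3*2+13) mod 16) = rotl(K, 3) = 0x589D
k_3 = rotl(K, (3*3+13) mod 16) = rotl(K, 6) = 0xC4EA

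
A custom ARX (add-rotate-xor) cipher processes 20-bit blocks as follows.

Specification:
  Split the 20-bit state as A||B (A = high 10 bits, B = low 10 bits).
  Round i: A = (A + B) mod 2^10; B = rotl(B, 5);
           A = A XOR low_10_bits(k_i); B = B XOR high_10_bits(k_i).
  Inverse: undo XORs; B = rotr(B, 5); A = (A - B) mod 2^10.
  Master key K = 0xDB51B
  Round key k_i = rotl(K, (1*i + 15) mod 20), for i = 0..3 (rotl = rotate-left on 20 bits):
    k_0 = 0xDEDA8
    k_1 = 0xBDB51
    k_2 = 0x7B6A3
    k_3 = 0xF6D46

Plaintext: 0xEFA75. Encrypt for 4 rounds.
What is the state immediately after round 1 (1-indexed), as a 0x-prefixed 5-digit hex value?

0xE6DC8

s_0 = plaintext = 0xEFA75
s_1 = Round(s_0, k_0) = 0xE6DC8
s_2 = Round(s_1, k_1) = 0x8CBF8
s_3 = Round(s_2, k_2) = 0x226F2
s_4 = Round(s_3, k_3) = 0x8F58C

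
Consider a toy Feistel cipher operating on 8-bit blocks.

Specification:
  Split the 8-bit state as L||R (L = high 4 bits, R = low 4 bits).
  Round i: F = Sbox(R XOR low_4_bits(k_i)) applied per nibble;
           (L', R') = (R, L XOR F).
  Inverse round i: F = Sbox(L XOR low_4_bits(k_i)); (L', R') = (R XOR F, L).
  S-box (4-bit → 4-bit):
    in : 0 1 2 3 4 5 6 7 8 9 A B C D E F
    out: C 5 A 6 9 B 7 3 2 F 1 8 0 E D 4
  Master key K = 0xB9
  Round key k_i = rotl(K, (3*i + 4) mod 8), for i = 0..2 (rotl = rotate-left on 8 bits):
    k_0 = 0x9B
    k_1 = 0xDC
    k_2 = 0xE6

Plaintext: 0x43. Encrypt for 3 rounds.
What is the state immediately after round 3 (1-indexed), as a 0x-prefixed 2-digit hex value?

s_0 = plaintext = 0x43
s_1 = Round(s_0, k_0) = 0x36
s_2 = Round(s_1, k_1) = 0x62
s_3 = Round(s_2, k_2) = 0x2F

0x2F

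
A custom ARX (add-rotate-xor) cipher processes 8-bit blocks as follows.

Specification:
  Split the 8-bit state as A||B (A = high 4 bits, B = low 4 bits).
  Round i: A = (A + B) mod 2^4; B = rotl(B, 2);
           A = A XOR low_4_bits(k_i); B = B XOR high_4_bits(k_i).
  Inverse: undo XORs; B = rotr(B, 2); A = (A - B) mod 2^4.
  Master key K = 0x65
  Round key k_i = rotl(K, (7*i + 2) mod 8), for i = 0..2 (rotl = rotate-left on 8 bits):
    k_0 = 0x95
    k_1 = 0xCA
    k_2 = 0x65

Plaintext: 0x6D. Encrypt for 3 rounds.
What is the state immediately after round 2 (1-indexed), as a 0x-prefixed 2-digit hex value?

s_0 = plaintext = 0x6D
s_1 = Round(s_0, k_0) = 0x6E
s_2 = Round(s_1, k_1) = 0xE7
s_3 = Round(s_2, k_2) = 0x0B

0xE7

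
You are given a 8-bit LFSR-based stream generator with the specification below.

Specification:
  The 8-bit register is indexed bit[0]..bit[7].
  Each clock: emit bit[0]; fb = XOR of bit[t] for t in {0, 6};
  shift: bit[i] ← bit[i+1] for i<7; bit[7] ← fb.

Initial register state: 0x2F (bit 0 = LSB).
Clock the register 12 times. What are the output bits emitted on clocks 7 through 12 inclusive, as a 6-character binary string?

001100

reg_0 = 0x2F
clock 1: out=1, reg = 0x97
clock 2: out=1, reg = 0xCB
clock 3: out=1, reg = 0x65
clock 4: out=1, reg = 0x32
clock 5: out=0, reg = 0x19
clock 6: out=1, reg = 0x8C
clock 7: out=0, reg = 0x46
clock 8: out=0, reg = 0xA3
clock 9: out=1, reg = 0xD1
clock 10: out=1, reg = 0x68
clock 11: out=0, reg = 0xB4
clock 12: out=0, reg = 0x5A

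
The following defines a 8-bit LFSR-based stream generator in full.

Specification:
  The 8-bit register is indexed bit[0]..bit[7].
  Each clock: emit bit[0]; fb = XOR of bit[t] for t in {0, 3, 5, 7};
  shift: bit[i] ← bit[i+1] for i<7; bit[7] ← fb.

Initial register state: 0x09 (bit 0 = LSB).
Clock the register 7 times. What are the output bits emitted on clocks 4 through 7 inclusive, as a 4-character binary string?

reg_0 = 0x09
clock 1: out=1, reg = 0x04
clock 2: out=0, reg = 0x02
clock 3: out=0, reg = 0x01
clock 4: out=1, reg = 0x80
clock 5: out=0, reg = 0xC0
clock 6: out=0, reg = 0xE0
clock 7: out=0, reg = 0x70

1000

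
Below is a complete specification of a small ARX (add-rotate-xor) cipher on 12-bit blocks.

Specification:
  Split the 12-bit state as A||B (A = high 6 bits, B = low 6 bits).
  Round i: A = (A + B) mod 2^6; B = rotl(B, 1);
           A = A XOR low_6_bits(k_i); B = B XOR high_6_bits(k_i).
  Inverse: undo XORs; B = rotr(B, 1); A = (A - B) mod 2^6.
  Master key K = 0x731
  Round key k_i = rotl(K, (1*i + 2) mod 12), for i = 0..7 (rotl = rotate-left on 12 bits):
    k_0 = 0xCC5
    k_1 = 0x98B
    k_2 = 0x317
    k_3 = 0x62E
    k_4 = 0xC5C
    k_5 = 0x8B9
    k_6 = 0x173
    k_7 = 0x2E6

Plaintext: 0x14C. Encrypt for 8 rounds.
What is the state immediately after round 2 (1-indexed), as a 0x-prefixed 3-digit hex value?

s_0 = plaintext = 0x14C
s_1 = Round(s_0, k_0) = 0x52B
s_2 = Round(s_1, k_1) = 0xD31
s_3 = Round(s_2, k_2) = 0xCAF
s_4 = Round(s_3, k_3) = 0x3C7
s_5 = Round(s_4, k_4) = 0x2BF
s_6 = Round(s_5, k_5) = 0xC1D
s_7 = Round(s_6, k_6) = 0xFBF
s_8 = Round(s_7, k_7) = 0x6F4

0xD31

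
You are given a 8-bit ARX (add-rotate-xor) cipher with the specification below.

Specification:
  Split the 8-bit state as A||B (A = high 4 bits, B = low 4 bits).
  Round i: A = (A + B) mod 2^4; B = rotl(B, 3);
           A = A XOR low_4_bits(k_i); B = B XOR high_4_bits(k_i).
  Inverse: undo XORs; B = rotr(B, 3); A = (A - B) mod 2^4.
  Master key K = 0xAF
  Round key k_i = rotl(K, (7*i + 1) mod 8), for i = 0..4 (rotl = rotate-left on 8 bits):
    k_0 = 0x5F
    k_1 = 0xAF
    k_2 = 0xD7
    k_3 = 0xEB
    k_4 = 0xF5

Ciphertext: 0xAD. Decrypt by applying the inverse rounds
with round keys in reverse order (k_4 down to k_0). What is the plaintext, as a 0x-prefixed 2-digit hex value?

s_0 = ciphertext = 0xAD
s_1 = InvRound(s_0, k_4) = 0xB4
s_2 = InvRound(s_1, k_3) = 0xB5
s_3 = InvRound(s_2, k_2) = 0xB1
s_4 = InvRound(s_3, k_1) = 0xD7
s_5 = InvRound(s_4, k_0) = 0xE4

0xE4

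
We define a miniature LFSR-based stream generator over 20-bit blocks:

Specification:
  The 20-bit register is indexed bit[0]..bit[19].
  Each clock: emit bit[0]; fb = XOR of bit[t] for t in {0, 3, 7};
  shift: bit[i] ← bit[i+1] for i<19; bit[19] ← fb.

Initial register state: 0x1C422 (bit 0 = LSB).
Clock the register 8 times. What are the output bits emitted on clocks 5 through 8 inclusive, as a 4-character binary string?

0100

reg_0 = 0x1C422
clock 1: out=0, reg = 0x0E211
clock 2: out=1, reg = 0x87108
clock 3: out=0, reg = 0xC3884
clock 4: out=0, reg = 0xE1C42
clock 5: out=0, reg = 0x70E21
clock 6: out=1, reg = 0xB8710
clock 7: out=0, reg = 0x5C388
clock 8: out=0, reg = 0x2E1C4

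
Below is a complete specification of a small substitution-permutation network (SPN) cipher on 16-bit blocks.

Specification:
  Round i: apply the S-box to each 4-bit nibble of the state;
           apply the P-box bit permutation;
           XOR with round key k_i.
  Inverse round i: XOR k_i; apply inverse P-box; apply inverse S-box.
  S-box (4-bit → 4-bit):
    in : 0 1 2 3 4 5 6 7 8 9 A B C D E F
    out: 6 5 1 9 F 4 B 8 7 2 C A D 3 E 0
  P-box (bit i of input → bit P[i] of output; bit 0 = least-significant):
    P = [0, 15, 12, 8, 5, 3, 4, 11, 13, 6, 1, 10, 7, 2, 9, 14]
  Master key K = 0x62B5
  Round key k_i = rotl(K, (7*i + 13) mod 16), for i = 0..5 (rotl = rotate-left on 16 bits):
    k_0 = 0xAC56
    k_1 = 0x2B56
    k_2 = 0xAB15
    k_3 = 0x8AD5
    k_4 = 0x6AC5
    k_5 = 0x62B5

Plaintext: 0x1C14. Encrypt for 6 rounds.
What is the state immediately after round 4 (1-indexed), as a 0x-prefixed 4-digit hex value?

0xC6C7

s_0 = plaintext = 0x1C14
s_1 = Round(s_0, k_0) = 0x1BE5
s_2 = Round(s_1, k_1) = 0x358E
s_3 = Round(s_2, k_2) = 0x7AAF
s_4 = Round(s_3, k_3) = 0xC6C7
s_5 = Round(s_4, k_4) = 0x0535
s_6 = Round(s_5, k_5) = 0x7893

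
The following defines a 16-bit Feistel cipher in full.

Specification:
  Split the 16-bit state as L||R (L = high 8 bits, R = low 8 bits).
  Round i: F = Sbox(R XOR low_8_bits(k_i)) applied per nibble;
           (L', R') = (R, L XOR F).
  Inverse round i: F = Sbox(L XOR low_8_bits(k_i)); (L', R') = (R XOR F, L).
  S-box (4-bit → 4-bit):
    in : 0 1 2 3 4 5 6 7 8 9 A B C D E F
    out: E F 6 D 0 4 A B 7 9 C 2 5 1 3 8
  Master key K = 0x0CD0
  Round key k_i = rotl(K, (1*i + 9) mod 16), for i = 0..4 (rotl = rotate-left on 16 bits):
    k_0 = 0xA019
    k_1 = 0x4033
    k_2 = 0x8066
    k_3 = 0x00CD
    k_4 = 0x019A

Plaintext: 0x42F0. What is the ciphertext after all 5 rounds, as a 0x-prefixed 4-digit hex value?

0x9E04

s_0 = plaintext = 0x42F0
s_1 = Round(s_0, k_0) = 0xF07B
s_2 = Round(s_1, k_1) = 0x7BF7
s_3 = Round(s_2, k_2) = 0xF7E4
s_4 = Round(s_3, k_3) = 0xE49E
s_5 = Round(s_4, k_4) = 0x9E04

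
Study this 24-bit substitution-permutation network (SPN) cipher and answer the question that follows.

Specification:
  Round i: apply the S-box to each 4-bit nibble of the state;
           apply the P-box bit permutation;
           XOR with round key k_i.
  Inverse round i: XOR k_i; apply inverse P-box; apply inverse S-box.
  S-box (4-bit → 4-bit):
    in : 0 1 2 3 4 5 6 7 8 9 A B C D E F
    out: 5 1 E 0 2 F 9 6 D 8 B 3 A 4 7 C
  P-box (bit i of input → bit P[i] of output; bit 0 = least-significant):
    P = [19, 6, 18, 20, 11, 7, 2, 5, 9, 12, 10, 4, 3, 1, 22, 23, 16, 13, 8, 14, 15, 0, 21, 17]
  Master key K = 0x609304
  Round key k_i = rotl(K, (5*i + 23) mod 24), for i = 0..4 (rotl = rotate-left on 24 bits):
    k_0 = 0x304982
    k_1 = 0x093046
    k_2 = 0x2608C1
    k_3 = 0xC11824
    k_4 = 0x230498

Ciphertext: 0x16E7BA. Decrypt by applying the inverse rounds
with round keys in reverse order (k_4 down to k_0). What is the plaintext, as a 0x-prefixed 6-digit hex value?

s_0 = ciphertext = 0x16E7BA
s_1 = InvRound(s_0, k_4) = 0x05419F
s_2 = InvRound(s_1, k_3) = 0x4F5CAD
s_3 = InvRound(s_2, k_2) = 0xD607FB
s_4 = InvRound(s_3, k_1) = 0xCE8528
s_5 = InvRound(s_4, k_0) = 0x895DA8

0x895DA8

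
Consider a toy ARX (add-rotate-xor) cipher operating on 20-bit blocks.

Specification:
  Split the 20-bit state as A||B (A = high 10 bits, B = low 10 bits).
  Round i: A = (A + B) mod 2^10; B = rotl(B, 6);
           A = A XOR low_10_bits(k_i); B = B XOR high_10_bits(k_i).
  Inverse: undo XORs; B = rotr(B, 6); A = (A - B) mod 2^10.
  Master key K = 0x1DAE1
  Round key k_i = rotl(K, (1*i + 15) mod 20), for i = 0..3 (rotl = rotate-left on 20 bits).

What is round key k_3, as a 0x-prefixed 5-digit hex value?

0x476B8

K = 0x1DAE1
k_0 = rotl(K, (1*0+15) mod 20) = rotl(K, 15) = 0x08ED7
k_1 = rotl(K, (1*1+15) mod 20) = rotl(K, 16) = 0x11DAE
k_2 = rotl(K, (1*2+15) mod 20) = rotl(K, 17) = 0x23B5C
k_3 = rotl(K, (1*3+15) mod 20) = rotl(K, 18) = 0x476B8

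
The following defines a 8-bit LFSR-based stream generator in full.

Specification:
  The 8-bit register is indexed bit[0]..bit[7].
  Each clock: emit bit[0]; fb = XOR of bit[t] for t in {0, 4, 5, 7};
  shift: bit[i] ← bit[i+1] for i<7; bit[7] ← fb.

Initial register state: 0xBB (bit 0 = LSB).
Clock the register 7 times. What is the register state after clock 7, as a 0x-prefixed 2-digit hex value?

reg_0 = 0xBB
clock 1: out=1, reg = 0x5D
clock 2: out=1, reg = 0x2E
clock 3: out=0, reg = 0x97
clock 4: out=1, reg = 0xCB
clock 5: out=1, reg = 0x65
clock 6: out=1, reg = 0x32
clock 7: out=0, reg = 0x19

0x19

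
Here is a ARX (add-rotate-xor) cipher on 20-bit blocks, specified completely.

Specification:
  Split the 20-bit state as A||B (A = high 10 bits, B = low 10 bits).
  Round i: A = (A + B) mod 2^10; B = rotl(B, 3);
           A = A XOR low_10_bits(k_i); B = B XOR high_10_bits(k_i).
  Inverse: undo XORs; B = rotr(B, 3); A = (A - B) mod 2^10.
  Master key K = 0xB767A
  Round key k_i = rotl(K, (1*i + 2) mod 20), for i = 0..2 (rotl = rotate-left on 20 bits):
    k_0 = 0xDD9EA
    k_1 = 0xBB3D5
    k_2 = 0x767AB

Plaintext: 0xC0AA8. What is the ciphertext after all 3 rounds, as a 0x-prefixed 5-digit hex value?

0xAF65F

s_0 = plaintext = 0xC0AA8
s_1 = Round(s_0, k_0) = 0x10233
s_2 = Round(s_1, k_1) = 0x69B70
s_3 = Round(s_2, k_2) = 0xAF65F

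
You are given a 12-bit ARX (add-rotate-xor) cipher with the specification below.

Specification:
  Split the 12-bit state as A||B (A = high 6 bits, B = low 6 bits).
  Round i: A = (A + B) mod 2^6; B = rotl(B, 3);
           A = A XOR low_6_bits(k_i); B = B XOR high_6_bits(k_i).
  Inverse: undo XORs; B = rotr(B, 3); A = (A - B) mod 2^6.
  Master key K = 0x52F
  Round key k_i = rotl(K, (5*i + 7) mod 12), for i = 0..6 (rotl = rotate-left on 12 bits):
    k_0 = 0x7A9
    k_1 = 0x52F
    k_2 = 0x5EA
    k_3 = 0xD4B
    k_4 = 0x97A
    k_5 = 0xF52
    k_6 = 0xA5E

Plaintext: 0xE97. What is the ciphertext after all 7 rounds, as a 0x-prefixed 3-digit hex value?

s_0 = plaintext = 0xE97
s_1 = Round(s_0, k_0) = 0xE24
s_2 = Round(s_1, k_1) = 0xCF0
s_3 = Round(s_2, k_2) = 0x251
s_4 = Round(s_3, k_3) = 0x47F
s_5 = Round(s_4, k_4) = 0xA9A
s_6 = Round(s_5, k_5) = 0x5AE
s_7 = Round(s_6, k_6) = 0x69C

0x69C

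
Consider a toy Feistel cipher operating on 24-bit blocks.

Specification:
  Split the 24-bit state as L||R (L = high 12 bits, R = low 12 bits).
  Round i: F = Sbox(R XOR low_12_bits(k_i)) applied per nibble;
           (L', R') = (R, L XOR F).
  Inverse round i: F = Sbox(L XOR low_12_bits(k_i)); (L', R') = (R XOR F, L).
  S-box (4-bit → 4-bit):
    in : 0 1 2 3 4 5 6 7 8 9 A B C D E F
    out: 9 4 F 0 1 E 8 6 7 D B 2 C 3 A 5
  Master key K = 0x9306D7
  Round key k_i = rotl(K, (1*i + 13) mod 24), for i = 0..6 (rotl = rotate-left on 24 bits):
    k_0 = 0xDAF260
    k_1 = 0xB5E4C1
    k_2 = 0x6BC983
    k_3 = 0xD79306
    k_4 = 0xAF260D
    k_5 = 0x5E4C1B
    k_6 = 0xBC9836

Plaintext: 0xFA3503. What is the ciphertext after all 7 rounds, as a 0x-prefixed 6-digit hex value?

s_0 = plaintext = 0xFA3503
s_1 = Round(s_0, k_0) = 0x503923
s_2 = Round(s_1, k_1) = 0x9236AC
s_3 = Round(s_2, k_2) = 0x6ACCD6
s_4 = Round(s_3, k_3) = 0xCD6395
s_5 = Round(s_4, k_4) = 0x395201
s_6 = Round(s_5, k_5) = 0x2019DE
s_7 = Round(s_6, k_6) = 0x9DE6A6

0x9DE6A6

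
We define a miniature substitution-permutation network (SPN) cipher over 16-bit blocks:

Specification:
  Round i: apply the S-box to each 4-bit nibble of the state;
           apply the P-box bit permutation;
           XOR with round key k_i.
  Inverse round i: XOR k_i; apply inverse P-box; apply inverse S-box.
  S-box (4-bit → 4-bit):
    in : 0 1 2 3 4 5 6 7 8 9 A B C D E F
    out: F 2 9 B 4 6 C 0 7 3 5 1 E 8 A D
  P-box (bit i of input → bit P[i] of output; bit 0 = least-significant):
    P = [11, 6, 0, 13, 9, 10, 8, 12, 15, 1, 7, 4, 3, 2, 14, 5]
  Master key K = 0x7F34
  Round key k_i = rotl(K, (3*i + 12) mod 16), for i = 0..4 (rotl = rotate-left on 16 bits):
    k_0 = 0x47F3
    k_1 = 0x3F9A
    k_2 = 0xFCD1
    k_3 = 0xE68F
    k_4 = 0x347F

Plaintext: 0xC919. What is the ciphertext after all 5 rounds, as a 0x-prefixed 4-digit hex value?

0x6206

s_0 = plaintext = 0xC919
s_1 = Round(s_0, k_0) = 0x8B95
s_2 = Round(s_1, k_1) = 0xF9D7
s_3 = Round(s_2, k_2) = 0x2CFB
s_4 = Round(s_3, k_3) = 0xFD35
s_5 = Round(s_4, k_4) = 0x6206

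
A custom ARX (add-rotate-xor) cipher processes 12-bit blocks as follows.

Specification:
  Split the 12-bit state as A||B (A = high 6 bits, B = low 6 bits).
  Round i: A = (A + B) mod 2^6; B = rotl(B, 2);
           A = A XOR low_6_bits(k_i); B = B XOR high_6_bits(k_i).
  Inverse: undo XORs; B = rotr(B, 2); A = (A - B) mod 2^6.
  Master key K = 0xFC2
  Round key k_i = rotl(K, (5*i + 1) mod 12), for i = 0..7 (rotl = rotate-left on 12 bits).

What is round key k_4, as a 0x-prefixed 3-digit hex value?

K = 0xFC2
k_0 = rotl(K, (5*0+1) mod 12) = rotl(K, 1) = 0xF85
k_1 = rotl(K, (5*1+1) mod 12) = rotl(K, 6) = 0x0BF
k_2 = rotl(K, (5*2+1) mod 12) = rotl(K, 11) = 0x7E1
k_3 = rotl(K, (5*3+1) mod 12) = rotl(K, 4) = 0xC2F
k_4 = rotl(K, (5*4+1) mod 12) = rotl(K, 9) = 0x5F8

0x5F8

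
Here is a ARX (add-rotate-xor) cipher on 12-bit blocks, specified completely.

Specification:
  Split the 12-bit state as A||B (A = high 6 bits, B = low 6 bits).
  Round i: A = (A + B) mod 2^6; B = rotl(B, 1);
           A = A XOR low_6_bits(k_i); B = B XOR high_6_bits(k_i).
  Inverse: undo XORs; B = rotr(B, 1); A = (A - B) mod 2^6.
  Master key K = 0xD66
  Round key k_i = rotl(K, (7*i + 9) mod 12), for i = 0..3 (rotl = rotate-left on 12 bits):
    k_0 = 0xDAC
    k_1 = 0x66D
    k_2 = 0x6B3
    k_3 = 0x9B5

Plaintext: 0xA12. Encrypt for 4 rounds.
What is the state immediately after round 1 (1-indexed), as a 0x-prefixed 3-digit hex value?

s_0 = plaintext = 0xA12
s_1 = Round(s_0, k_0) = 0x592
s_2 = Round(s_1, k_1) = 0x17D
s_3 = Round(s_2, k_2) = 0xC61
s_4 = Round(s_3, k_3) = 0x9E5

0x592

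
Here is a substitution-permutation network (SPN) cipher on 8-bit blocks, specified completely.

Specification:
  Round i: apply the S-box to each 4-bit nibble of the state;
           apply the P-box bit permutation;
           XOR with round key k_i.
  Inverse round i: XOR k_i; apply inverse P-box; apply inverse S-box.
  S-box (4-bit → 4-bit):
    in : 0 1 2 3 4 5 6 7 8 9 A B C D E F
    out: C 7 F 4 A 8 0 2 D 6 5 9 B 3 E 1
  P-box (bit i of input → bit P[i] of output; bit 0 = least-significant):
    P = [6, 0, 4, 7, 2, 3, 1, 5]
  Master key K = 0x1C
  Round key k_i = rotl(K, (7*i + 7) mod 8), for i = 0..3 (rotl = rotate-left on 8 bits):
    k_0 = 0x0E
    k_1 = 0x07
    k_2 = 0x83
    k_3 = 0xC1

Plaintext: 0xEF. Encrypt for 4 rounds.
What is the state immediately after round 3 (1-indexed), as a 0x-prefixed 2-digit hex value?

s_0 = plaintext = 0xEF
s_1 = Round(s_0, k_0) = 0x64
s_2 = Round(s_1, k_1) = 0x86
s_3 = Round(s_2, k_2) = 0xA5
s_4 = Round(s_3, k_3) = 0x47

0xA5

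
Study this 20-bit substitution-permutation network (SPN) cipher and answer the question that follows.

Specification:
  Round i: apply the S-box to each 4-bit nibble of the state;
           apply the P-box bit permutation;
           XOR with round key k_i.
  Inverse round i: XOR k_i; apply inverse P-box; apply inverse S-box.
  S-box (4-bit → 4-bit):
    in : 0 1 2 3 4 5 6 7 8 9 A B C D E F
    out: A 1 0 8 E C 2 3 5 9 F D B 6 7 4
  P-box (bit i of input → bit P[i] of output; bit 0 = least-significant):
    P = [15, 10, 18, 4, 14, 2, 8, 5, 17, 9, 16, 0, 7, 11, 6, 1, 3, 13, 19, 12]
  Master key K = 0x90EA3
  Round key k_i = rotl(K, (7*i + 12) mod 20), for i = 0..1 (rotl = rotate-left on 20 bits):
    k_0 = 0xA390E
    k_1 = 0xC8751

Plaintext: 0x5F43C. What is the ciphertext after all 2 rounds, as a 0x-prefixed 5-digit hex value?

s_0 = plaintext = 0x5F43C
s_1 = Round(s_0, k_0) = 0x3AF7F
s_2 = Round(s_1, k_1) = 0x9DF97

0x9DF97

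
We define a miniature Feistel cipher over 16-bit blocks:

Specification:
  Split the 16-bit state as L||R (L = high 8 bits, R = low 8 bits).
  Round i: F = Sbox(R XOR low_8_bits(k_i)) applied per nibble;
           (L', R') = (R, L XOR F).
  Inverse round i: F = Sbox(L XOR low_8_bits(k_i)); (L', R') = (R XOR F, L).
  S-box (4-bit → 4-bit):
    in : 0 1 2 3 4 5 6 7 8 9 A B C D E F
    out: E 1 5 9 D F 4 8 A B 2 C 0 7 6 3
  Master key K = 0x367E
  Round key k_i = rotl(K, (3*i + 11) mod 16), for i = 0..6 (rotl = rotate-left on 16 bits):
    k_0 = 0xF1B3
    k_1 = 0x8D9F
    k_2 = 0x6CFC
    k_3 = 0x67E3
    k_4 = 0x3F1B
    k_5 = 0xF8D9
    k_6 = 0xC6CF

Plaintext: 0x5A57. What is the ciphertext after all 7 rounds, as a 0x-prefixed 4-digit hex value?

s_0 = plaintext = 0x5A57
s_1 = Round(s_0, k_0) = 0x5737
s_2 = Round(s_1, k_1) = 0x377D
s_3 = Round(s_2, k_2) = 0x7D96
s_4 = Round(s_3, k_3) = 0x96F2
s_5 = Round(s_4, k_4) = 0xF2FD
s_6 = Round(s_5, k_5) = 0xFDAF
s_7 = Round(s_6, k_6) = 0xAFB3

0xAFB3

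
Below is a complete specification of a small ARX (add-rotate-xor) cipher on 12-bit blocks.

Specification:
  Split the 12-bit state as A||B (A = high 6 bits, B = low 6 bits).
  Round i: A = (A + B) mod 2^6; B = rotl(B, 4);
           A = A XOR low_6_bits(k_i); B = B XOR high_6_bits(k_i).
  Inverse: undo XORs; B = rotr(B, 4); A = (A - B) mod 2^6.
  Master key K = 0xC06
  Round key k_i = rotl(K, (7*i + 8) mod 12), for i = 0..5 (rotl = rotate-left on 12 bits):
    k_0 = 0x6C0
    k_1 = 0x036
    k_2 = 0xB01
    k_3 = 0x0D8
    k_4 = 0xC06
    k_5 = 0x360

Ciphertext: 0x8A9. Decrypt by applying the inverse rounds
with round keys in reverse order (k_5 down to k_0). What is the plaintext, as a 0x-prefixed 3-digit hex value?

0x825

s_0 = ciphertext = 0x8A9
s_1 = InvRound(s_0, k_5) = 0xC12
s_2 = InvRound(s_1, k_4) = 0xB0A
s_3 = InvRound(s_2, k_3) = 0x424
s_4 = InvRound(s_3, k_2) = 0xC60
s_5 = InvRound(s_4, k_1) = 0x142
s_6 = InvRound(s_5, k_0) = 0x825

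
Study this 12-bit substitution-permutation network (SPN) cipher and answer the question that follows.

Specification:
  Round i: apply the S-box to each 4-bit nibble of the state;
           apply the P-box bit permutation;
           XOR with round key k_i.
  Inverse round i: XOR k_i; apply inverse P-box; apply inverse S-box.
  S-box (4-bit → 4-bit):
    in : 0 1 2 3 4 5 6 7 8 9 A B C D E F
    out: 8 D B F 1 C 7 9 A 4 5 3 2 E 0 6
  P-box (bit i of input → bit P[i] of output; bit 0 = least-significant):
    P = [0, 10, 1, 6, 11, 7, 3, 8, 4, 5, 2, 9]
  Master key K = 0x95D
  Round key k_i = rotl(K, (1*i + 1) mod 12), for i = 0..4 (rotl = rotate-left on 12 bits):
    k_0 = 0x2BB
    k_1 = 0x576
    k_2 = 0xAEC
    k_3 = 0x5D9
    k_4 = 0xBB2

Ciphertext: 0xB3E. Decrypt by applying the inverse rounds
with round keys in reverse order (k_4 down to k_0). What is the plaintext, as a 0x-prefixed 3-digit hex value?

0x566

s_0 = ciphertext = 0xB3E
s_1 = InvRound(s_0, k_4) = 0x9FE
s_2 = InvRound(s_1, k_3) = 0xF46
s_3 = InvRound(s_2, k_2) = 0xCDF
s_4 = InvRound(s_3, k_1) = 0xC34
s_5 = InvRound(s_4, k_0) = 0x566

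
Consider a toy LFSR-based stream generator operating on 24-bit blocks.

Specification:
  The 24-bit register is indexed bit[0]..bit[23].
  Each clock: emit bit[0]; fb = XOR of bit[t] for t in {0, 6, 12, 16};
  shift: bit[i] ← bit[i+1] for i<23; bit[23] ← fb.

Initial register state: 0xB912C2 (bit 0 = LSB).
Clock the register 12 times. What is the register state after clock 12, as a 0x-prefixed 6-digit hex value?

0xCA1B91

reg_0 = 0xB912C2
clock 1: out=0, reg = 0xDC8961
clock 2: out=1, reg = 0x6E44B0
clock 3: out=0, reg = 0x372258
clock 4: out=0, reg = 0x1B912C
clock 5: out=0, reg = 0x0DC896
clock 6: out=0, reg = 0x86E44B
clock 7: out=1, reg = 0x437225
clock 8: out=1, reg = 0xA1B912
clock 9: out=0, reg = 0x50DC89
clock 10: out=1, reg = 0x286E44
clock 11: out=0, reg = 0x943722
clock 12: out=0, reg = 0xCA1B91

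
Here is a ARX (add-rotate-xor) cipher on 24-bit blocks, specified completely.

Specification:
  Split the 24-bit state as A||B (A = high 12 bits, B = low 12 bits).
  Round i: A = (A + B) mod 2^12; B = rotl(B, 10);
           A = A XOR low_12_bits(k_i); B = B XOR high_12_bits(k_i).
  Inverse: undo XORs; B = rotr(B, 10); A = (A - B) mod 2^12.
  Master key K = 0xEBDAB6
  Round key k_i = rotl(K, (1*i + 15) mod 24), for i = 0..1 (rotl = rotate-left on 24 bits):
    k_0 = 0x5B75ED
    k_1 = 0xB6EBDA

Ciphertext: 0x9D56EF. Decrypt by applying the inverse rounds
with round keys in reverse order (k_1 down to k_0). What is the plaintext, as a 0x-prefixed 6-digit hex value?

0xB25EC0

s_0 = ciphertext = 0x9D56EF
s_1 = InvRound(s_0, k_1) = 0xC08607
s_2 = InvRound(s_1, k_0) = 0xB25EC0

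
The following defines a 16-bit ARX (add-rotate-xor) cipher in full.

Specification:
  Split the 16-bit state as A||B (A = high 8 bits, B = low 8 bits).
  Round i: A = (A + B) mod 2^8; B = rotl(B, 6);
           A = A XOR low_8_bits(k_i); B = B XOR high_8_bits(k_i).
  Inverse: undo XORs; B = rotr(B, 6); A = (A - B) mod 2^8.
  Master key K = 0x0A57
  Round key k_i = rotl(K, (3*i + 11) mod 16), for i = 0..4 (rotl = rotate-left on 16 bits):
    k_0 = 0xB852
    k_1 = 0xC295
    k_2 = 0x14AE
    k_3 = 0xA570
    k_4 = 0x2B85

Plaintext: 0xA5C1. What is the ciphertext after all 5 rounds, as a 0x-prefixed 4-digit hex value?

s_0 = plaintext = 0xA5C1
s_1 = Round(s_0, k_0) = 0x34C8
s_2 = Round(s_1, k_1) = 0x69F0
s_3 = Round(s_2, k_2) = 0xF728
s_4 = Round(s_3, k_3) = 0x6FAF
s_5 = Round(s_4, k_4) = 0x9BC0

0x9BC0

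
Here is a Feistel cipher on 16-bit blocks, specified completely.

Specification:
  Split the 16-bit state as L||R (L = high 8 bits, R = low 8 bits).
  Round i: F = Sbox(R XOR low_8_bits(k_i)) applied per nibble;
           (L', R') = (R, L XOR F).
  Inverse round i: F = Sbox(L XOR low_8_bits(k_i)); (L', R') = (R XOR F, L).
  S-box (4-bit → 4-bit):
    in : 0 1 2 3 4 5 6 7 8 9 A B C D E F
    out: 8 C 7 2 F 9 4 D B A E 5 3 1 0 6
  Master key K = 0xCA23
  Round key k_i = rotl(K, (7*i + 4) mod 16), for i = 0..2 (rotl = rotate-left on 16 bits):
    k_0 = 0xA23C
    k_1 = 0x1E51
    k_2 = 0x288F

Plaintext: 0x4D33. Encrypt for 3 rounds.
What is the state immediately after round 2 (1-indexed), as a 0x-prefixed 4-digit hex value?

0xCB9D

s_0 = plaintext = 0x4D33
s_1 = Round(s_0, k_0) = 0x33CB
s_2 = Round(s_1, k_1) = 0xCB9D
s_3 = Round(s_2, k_2) = 0x9D0C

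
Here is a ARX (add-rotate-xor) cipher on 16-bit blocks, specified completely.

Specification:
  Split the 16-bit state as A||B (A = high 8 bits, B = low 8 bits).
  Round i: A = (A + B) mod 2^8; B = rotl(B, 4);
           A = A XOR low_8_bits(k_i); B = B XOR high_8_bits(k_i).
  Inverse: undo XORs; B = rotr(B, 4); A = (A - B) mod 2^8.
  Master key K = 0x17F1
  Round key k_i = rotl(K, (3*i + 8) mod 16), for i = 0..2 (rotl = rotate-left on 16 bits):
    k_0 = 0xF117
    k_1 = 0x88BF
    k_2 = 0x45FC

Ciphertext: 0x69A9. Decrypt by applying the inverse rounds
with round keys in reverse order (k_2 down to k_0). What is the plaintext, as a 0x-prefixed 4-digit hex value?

s_0 = ciphertext = 0x69A9
s_1 = InvRound(s_0, k_2) = 0xC7CE
s_2 = InvRound(s_1, k_1) = 0x1464
s_3 = InvRound(s_2, k_0) = 0xAA59

0xAA59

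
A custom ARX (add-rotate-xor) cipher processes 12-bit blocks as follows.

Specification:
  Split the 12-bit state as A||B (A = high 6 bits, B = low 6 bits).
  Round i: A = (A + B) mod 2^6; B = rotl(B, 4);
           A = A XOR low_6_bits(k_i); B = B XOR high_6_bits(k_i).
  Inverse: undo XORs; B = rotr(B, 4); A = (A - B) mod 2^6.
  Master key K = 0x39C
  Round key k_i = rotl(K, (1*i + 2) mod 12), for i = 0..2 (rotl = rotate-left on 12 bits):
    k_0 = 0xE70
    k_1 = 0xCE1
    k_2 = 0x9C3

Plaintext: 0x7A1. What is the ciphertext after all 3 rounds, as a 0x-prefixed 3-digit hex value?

0xFDD

s_0 = plaintext = 0x7A1
s_1 = Round(s_0, k_0) = 0x3E1
s_2 = Round(s_1, k_1) = 0x46B
s_3 = Round(s_2, k_2) = 0xFDD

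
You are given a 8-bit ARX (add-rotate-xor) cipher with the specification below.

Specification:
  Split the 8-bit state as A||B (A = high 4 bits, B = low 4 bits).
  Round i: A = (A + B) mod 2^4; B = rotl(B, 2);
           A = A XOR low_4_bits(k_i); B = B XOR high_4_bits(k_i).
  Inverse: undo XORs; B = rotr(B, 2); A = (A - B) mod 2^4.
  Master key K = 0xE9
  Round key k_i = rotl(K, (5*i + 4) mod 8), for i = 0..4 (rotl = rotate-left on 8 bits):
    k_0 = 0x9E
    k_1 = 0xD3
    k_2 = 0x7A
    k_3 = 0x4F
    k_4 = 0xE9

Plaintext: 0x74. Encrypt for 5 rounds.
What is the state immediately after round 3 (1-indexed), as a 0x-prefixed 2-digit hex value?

0x78

s_0 = plaintext = 0x74
s_1 = Round(s_0, k_0) = 0x58
s_2 = Round(s_1, k_1) = 0xEF
s_3 = Round(s_2, k_2) = 0x78
s_4 = Round(s_3, k_3) = 0x06
s_5 = Round(s_4, k_4) = 0xF7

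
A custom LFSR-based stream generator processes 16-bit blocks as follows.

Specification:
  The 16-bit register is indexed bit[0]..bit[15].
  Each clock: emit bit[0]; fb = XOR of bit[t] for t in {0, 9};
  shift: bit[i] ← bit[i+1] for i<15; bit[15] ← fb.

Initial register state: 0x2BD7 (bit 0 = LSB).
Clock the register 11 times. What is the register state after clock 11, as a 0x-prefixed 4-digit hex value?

0x5845

reg_0 = 0x2BD7
clock 1: out=1, reg = 0x15EB
clock 2: out=1, reg = 0x8AF5
clock 3: out=1, reg = 0x457A
clock 4: out=0, reg = 0x22BD
clock 5: out=1, reg = 0x115E
clock 6: out=0, reg = 0x08AF
clock 7: out=1, reg = 0x8457
clock 8: out=1, reg = 0xC22B
clock 9: out=1, reg = 0x6115
clock 10: out=1, reg = 0xB08A
clock 11: out=0, reg = 0x5845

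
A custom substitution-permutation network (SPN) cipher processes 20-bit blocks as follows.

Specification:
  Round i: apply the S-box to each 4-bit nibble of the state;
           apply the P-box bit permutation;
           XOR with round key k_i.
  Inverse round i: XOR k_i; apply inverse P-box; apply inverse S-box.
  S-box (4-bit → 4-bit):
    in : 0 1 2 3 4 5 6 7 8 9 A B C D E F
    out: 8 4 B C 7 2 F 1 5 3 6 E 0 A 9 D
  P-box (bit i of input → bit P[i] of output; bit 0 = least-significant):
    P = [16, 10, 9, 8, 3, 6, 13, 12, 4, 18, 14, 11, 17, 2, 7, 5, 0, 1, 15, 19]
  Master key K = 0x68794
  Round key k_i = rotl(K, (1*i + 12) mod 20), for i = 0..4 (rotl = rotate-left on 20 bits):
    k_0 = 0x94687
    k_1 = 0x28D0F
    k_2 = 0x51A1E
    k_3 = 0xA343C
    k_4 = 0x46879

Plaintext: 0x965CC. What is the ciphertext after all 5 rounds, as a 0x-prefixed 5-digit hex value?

s_0 = plaintext = 0x965CC
s_1 = Round(s_0, k_0) = 0xF4620
s_2 = Round(s_1, k_1) = 0xC54D2
s_3 = Round(s_2, k_2) = 0x04F4A
s_4 = Round(s_3, k_3) = 0x05AE0
s_5 = Round(s_4, k_4) = 0x83975

0x83975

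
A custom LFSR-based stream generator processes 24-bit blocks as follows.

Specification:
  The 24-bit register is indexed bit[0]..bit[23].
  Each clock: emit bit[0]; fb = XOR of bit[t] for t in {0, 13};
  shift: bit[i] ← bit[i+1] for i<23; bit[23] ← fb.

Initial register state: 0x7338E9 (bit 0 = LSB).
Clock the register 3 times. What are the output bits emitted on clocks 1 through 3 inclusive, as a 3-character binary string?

100

reg_0 = 0x7338E9
clock 1: out=1, reg = 0x399C74
clock 2: out=0, reg = 0x1CCE3A
clock 3: out=0, reg = 0x0E671D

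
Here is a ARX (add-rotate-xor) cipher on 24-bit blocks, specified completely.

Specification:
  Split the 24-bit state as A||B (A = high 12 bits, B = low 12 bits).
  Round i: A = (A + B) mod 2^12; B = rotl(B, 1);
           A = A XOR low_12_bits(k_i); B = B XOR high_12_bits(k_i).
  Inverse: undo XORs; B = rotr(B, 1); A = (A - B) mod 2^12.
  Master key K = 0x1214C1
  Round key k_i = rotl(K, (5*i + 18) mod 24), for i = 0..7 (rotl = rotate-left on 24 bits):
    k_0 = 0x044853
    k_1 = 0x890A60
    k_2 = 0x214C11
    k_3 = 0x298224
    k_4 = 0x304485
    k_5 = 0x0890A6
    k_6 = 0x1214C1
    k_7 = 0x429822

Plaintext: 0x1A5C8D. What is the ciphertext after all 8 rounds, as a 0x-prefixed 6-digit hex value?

0xF7CC80

s_0 = plaintext = 0x1A5C8D
s_1 = Round(s_0, k_0) = 0x66195F
s_2 = Round(s_1, k_1) = 0x5A0A2F
s_3 = Round(s_2, k_2) = 0x3DE64B
s_4 = Round(s_3, k_3) = 0x80DE0E
s_5 = Round(s_4, k_4) = 0x29EF19
s_6 = Round(s_5, k_5) = 0x111EBA
s_7 = Round(s_6, k_6) = 0xB0AC54
s_8 = Round(s_7, k_7) = 0xF7CC80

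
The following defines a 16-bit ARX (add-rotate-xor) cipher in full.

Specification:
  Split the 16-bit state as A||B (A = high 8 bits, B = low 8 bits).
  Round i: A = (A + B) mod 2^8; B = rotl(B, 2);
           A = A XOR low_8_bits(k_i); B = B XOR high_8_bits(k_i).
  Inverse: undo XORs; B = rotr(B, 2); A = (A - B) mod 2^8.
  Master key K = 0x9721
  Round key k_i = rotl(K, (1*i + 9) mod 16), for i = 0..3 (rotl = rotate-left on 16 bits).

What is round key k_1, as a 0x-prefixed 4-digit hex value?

0x865C

K = 0x9721
k_0 = rotl(K, (1*0+9) mod 16) = rotl(K, 9) = 0x432E
k_1 = rotl(K, (1*1+9) mod 16) = rotl(K, 10) = 0x865C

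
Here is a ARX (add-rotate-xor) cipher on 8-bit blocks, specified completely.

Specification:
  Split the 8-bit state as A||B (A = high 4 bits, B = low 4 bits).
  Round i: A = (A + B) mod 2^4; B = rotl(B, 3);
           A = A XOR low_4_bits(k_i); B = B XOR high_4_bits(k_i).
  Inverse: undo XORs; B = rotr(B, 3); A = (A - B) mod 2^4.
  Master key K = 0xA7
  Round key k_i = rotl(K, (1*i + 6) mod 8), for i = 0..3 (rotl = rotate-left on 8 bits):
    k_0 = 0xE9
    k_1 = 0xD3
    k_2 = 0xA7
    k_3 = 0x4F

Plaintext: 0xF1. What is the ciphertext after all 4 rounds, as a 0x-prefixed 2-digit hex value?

0x5A

s_0 = plaintext = 0xF1
s_1 = Round(s_0, k_0) = 0x96
s_2 = Round(s_1, k_1) = 0xCE
s_3 = Round(s_2, k_2) = 0xDD
s_4 = Round(s_3, k_3) = 0x5A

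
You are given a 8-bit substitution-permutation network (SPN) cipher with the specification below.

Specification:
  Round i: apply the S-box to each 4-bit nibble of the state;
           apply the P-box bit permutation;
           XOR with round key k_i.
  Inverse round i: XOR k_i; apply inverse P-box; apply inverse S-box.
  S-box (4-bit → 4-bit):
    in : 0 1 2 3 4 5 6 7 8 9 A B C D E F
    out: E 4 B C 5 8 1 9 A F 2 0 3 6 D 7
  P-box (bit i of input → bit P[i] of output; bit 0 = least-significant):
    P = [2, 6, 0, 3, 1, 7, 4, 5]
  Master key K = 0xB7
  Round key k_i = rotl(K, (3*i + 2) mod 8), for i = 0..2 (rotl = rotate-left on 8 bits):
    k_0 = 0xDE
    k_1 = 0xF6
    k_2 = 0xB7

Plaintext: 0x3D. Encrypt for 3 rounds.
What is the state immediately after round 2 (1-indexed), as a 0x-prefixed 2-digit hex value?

s_0 = plaintext = 0x3D
s_1 = Round(s_0, k_0) = 0xAF
s_2 = Round(s_1, k_1) = 0x33
s_3 = Round(s_2, k_2) = 0x8E

0x33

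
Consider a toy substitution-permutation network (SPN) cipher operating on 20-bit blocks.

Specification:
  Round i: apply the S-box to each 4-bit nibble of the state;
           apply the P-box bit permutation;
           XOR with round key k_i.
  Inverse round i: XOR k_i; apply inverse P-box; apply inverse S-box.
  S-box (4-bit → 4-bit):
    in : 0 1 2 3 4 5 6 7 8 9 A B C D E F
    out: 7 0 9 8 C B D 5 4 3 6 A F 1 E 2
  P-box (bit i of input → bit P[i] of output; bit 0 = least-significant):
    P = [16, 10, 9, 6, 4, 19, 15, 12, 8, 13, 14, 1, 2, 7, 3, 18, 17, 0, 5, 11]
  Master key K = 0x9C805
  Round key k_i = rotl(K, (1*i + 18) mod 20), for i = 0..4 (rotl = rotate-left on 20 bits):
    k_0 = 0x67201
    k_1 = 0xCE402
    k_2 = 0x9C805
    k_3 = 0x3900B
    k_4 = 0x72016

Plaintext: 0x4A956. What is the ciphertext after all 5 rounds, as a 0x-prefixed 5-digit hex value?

s_0 = plaintext = 0x4A956
s_1 = Round(s_0, k_0) = 0xF49F9
s_2 = Round(s_1, k_1) = 0x1C10B
s_3 = Round(s_2, k_2) = 0x54CD9
s_4 = Round(s_3, k_3) = 0x4FD10
s_5 = Round(s_4, k_4) = 0x62FB6

0x62FB6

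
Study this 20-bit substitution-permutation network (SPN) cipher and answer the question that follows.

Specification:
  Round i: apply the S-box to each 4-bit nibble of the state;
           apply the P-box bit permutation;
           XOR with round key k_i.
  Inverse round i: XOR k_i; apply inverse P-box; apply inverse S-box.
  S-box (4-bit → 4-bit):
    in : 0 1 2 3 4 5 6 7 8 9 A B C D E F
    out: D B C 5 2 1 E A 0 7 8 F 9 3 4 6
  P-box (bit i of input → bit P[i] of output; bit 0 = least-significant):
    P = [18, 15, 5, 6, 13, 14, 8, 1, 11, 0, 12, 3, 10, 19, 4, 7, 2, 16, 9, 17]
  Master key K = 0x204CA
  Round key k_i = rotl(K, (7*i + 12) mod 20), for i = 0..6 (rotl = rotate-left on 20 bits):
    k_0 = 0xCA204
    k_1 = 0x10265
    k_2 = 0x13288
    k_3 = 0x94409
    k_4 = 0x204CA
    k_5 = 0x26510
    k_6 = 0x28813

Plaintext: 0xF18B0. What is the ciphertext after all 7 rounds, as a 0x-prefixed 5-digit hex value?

0x59F6B

s_0 = plaintext = 0xF18B0
s_1 = Round(s_0, k_0) = 0x1C5E6
s_2 = Round(s_1, k_1) = 0x28F81
s_3 = Round(s_2, k_2) = 0x7A0C9
s_4 = Round(s_3, k_3) = 0xEFCA3
s_5 = Round(s_4, k_4) = 0xE0EF0
s_6 = Round(s_5, k_5) = 0x632E0
s_7 = Round(s_6, k_6) = 0x59F6B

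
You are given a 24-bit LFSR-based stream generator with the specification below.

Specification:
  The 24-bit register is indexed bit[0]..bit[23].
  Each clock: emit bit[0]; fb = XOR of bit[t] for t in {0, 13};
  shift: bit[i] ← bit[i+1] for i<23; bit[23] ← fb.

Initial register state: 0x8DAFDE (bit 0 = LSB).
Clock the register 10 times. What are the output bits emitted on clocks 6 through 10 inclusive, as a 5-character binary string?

01111

reg_0 = 0x8DAFDE
clock 1: out=0, reg = 0xC6D7EF
clock 2: out=1, reg = 0xE36BF7
clock 3: out=1, reg = 0x71B5FB
clock 4: out=1, reg = 0x38DAFD
clock 5: out=1, reg = 0x9C6D7E
clock 6: out=0, reg = 0xCE36BF
clock 7: out=1, reg = 0x671B5F
clock 8: out=1, reg = 0xB38DAF
clock 9: out=1, reg = 0xD9C6D7
clock 10: out=1, reg = 0xECE36B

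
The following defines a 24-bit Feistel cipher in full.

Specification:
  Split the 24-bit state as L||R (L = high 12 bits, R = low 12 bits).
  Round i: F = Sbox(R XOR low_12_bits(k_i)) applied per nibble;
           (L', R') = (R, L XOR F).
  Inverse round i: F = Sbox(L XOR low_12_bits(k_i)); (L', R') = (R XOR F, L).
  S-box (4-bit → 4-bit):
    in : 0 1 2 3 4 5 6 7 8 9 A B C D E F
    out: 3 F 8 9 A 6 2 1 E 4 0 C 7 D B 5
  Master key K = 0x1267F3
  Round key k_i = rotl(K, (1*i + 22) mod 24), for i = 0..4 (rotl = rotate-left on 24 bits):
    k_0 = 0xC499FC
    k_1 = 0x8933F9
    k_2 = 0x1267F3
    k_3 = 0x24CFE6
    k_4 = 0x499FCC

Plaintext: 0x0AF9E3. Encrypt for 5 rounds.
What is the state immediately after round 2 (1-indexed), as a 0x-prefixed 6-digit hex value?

s_0 = plaintext = 0x0AF9E3
s_1 = Round(s_0, k_0) = 0x9E335A
s_2 = Round(s_1, k_1) = 0x35AAEA
s_3 = Round(s_2, k_2) = 0xAEAEAE
s_4 = Round(s_3, k_3) = 0xEAE544
s_5 = Round(s_4, k_4) = 0x544E40

0x35AAEA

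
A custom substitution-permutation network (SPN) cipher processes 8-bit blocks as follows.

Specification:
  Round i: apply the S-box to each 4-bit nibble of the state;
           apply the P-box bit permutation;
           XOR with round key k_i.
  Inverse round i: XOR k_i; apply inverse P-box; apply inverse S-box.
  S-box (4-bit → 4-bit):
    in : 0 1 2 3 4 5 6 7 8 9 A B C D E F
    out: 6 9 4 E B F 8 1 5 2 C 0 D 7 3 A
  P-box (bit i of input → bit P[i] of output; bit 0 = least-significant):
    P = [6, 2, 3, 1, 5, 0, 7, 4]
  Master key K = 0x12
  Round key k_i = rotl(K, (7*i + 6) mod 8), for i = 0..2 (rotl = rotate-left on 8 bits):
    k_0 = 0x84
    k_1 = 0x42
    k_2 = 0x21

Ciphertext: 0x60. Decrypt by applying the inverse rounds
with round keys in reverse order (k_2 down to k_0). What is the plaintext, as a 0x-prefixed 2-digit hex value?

0xCA

s_0 = ciphertext = 0x60
s_1 = InvRound(s_0, k_2) = 0x97
s_2 = InvRound(s_1, k_1) = 0x3E
s_3 = InvRound(s_2, k_0) = 0xCA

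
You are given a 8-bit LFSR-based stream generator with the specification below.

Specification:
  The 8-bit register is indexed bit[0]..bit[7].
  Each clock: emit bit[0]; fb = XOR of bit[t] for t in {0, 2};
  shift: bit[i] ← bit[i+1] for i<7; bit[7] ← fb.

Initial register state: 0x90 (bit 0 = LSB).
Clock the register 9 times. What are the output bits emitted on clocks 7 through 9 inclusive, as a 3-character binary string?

reg_0 = 0x90
clock 1: out=0, reg = 0x48
clock 2: out=0, reg = 0x24
clock 3: out=0, reg = 0x92
clock 4: out=0, reg = 0x49
clock 5: out=1, reg = 0xA4
clock 6: out=0, reg = 0xD2
clock 7: out=0, reg = 0x69
clock 8: out=1, reg = 0xB4
clock 9: out=0, reg = 0xDA

010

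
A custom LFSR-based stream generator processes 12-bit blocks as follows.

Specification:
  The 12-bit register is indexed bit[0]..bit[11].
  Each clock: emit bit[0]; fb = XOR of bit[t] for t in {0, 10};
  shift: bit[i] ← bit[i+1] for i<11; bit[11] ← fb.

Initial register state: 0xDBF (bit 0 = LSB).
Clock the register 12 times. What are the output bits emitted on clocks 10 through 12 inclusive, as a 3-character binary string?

011

reg_0 = 0xDBF
clock 1: out=1, reg = 0x6DF
clock 2: out=1, reg = 0x36F
clock 3: out=1, reg = 0x9B7
clock 4: out=1, reg = 0xCDB
clock 5: out=1, reg = 0x66D
clock 6: out=1, reg = 0x336
clock 7: out=0, reg = 0x19B
clock 8: out=1, reg = 0x8CD
clock 9: out=1, reg = 0xC66
clock 10: out=0, reg = 0xE33
clock 11: out=1, reg = 0x719
clock 12: out=1, reg = 0x38C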